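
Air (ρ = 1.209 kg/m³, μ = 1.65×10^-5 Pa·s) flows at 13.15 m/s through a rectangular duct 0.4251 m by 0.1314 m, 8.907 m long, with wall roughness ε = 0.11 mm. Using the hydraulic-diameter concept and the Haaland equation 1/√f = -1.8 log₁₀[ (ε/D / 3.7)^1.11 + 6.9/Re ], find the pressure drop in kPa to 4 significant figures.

Hydraulic diameter D_h = 4A/P = 4·(0.4251·0.1314)/(2·(0.4251+0.1314)) = 0.2234/1.113 = 0.2007 m.
Re = ρVD_h/μ = 1.209·13.15·0.2007/1.65e-05 = 1.934e+05.
ε/D_h = 0.00011/0.2007 = 0.000548; Haaland gives 1/√f = -1.8 log₁₀[5.61e-05+3.57e-05] = 7.267, so f = 0.01894.
ΔP = f(L/D_h)(ρV²/2) = 0.01894·8.907/0.2007·104.5 = 87.83 Pa.
ΔP = 0.08783 kPa.

ΔP ≈ 0.08783 kPa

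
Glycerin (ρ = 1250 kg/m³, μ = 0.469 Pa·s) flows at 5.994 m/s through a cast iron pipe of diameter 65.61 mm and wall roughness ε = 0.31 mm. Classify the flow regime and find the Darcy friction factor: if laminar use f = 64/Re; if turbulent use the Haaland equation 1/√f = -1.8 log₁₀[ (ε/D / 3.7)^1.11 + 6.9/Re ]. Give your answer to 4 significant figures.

Re = ρVD/μ = 1250·5.994·0.06561/0.469 = 1048.
Re < 2300 → laminar, so f = 64/Re = 0.06106 (roughness is irrelevant in laminar flow).

f ≈ 0.06106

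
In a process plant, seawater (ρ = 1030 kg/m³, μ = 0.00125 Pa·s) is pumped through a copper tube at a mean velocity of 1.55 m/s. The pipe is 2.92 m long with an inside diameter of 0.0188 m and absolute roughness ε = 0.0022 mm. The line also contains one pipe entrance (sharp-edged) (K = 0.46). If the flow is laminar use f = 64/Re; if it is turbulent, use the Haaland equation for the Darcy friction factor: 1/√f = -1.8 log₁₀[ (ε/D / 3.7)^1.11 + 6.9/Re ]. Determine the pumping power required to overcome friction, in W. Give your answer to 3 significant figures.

Reynolds number Re = ρVD/μ = 1030 · 1.55 · 0.0188 / 0.00125 = 2.401e+04.
Re > 4000 → turbulent. Relative roughness ε/D = 2.2e-06/0.0188 = 0.000117. Haaland: 1/√f = -1.8 log₁₀[(0.000117/3.7)^1.11 + 6.9/2.401e+04] = -1.8 log₁₀[1.01e-05 + 0.000287] = 6.348, so f = 0.02482.
Total minor-loss coefficient ΣK = 1·0.46 = 0.46.
ΔP = [f·L/D + ΣK]·(ρV²/2) = [0.02482·2.92/0.0188 + 0.46]·(1030·1.55²/2) = [3.855 + 0.46]·1237 = 5338 Pa.
Q = V·A = 1.55·0.0002776 = 0.0004303 m³/s.
Pumping power P = QΔP = 0.0004303·5338 = 2.297 W = 2.30 W.

P ≈ 2.30 W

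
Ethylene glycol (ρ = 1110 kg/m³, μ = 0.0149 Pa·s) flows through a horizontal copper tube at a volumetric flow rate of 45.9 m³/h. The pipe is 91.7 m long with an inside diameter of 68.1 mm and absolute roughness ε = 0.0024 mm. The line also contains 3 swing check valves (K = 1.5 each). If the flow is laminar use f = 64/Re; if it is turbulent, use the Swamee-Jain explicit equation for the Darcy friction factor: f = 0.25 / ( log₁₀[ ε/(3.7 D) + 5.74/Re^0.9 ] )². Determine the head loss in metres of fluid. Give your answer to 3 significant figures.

h_f ≈ 25.3 m

Q = 45.9 m³/h = 45.9/3600 = 0.01275 m³/s.
Cross-sectional area A = πD²/4 = π(0.0681)²/4 = 0.003642 m²; mean velocity V = Q/A = 0.01275/0.003642 = 3.5 m/s.
Reynolds number Re = ρVD/μ = 1110 · 3.5 · 0.0681 / 0.0149 = 1.776e+04.
Re > 4000 → turbulent. Relative roughness ε/D = 2.4e-06/0.0681 = 3.52e-05. Swamee-Jain: f = 0.25/(log₁₀[3.52e-05/3.7 + 5.74/1.776e+04^0.9])² = 0.25/(log₁₀[9.52e-06 + 0.00086])² = 0.25/(-3.061)² = 0.02669.
Total minor-loss coefficient ΣK = 3·1.5 = 4.5.
ΔP = [f·L/D + ΣK]·(ρV²/2) = [0.02669·91.7/0.0681 + 4.5]·(1110·3.5²/2) = [35.93 + 4.5]·6801 = 2.75e+05 Pa.
Head loss h_f = ΔP/(ρg) = 2.75e+05/(1110·9.81) = 25.3 m.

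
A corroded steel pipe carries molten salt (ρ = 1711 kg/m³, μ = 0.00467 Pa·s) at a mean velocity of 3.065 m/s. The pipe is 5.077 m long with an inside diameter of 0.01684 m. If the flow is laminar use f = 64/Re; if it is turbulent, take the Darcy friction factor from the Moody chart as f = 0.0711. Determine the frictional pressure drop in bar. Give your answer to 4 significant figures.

ΔP ≈ 1.723 bar

Reynolds number Re = ρVD/μ = 1711 · 3.065 · 0.01684 / 0.00467 = 1.891e+04.
Re > 4000 → turbulent; use the Moody-chart value f = 0.0711.
Darcy-Weisbach: ΔP = f(L/D)(ρV²/2) = 0.0711·(5.077/0.01684)·(1711·3.065²/2) = 0.0711·301.5·8037 = 1.723e+05 Pa.
ΔP = 1.723e+05 Pa = 1.723 bar.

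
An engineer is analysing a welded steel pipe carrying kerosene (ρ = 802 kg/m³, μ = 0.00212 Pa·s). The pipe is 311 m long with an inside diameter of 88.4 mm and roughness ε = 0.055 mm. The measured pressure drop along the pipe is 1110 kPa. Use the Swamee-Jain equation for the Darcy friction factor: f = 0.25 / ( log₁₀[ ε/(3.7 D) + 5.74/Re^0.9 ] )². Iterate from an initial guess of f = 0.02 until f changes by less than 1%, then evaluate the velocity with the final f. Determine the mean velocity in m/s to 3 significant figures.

Rearranging Darcy-Weisbach: V = √(2·ΔP·D/(f·L·ρ)). With ε/D = 5.5e-05/0.0884 = 0.000622, iterate starting from f = 0.02:
  f = 0.02 → V = √(2·1.11e+06·0.0884/(0.02·311·802)) = 6.272 m/s; Re = ρVD/μ = 2.098e+05; f → 0.01948
  f = 0.01948 → V = 6.356 m/s; Re = 2.126e+05; f → 0.01946
Converged (Δf/f < 1%). With the final f = 0.01946: V = √(2·1.11e+06·0.0884/(0.01946·311·802)) = 6.359 m/s.

V ≈ 6.36 m/s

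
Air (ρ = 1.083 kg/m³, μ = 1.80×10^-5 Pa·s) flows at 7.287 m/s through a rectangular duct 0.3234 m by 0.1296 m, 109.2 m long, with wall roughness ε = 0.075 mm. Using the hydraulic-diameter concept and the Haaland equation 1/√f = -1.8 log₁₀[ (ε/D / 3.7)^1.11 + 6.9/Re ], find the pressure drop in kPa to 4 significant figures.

ΔP ≈ 0.3439 kPa

Hydraulic diameter D_h = 4A/P = 4·(0.3234·0.1296)/(2·(0.3234+0.1296)) = 0.1677/0.906 = 0.185 m.
Re = ρVD_h/μ = 1.083·7.287·0.185/1.8e-05 = 8.113e+04.
ε/D_h = 7.5e-05/0.185 = 0.000405; Haaland gives 1/√f = -1.8 log₁₀[4.02e-05+8.5e-05] = 7.024, so f = 0.02027.
ΔP = f(L/D_h)(ρV²/2) = 0.02027·109.2/0.185·28.75 = 343.9 Pa.
ΔP = 0.3439 kPa.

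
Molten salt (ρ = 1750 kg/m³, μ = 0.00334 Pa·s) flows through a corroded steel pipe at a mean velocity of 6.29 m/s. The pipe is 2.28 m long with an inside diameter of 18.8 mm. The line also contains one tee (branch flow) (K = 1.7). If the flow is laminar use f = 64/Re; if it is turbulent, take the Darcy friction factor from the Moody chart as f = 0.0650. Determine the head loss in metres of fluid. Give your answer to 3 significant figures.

h_f ≈ 19.3 m

Reynolds number Re = ρVD/μ = 1750 · 6.29 · 0.0188 / 0.00334 = 6.196e+04.
Re > 4000 → turbulent; use the Moody-chart value f = 0.0650.
Total minor-loss coefficient ΣK = 1·1.7 = 1.7.
ΔP = [f·L/D + ΣK]·(ρV²/2) = [0.065·2.28/0.0188 + 1.7]·(1750·6.29²/2) = [7.883 + 1.7]·3.462e+04 = 3.317e+05 Pa.
Head loss h_f = ΔP/(ρg) = 3.317e+05/(1750·9.81) = 19.3 m.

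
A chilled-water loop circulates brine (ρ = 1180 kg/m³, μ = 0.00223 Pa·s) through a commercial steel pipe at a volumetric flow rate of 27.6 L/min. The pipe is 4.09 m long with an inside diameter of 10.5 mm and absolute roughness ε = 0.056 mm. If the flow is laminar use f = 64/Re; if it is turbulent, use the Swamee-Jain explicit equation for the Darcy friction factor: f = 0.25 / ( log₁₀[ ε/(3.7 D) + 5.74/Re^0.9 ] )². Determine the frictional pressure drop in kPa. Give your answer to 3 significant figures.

Q = 27.6 L/min = 27.6/60000 = 0.00046 m³/s.
Cross-sectional area A = πD²/4 = π(0.0105)²/4 = 8.659e-05 m²; mean velocity V = Q/A = 0.00046/8.659e-05 = 5.312 m/s.
Reynolds number Re = ρVD/μ = 1180 · 5.312 · 0.0105 / 0.00223 = 2.952e+04.
Re > 4000 → turbulent. Relative roughness ε/D = 5.6e-05/0.0105 = 0.00533. Swamee-Jain: f = 0.25/(log₁₀[0.00533/3.7 + 5.74/2.952e+04^0.9])² = 0.25/(log₁₀[0.00144 + 0.000544])² = 0.25/(-2.702)² = 0.03424.
Darcy-Weisbach: ΔP = f(L/D)(ρV²/2) = 0.03424·(4.09/0.0105)·(1180·5.312²/2) = 0.03424·389.5·1.665e+04 = 2.221e+05 Pa.
ΔP = 2.221e+05 Pa = 222 kPa.

ΔP ≈ 222 kPa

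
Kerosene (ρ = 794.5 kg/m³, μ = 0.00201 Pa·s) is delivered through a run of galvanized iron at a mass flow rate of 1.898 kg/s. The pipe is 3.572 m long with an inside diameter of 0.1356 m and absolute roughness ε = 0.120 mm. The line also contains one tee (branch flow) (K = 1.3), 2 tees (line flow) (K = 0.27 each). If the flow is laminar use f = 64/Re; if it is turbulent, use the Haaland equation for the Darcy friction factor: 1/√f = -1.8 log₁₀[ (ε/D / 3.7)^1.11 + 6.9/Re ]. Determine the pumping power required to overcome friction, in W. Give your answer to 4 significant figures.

A = πD²/4 = π(0.1356)²/4 = 0.01444 m²; mean velocity V = ṁ/(ρA) = 1.898/(794.5 · 0.01444) = 0.1654 m/s.
Reynolds number Re = ρVD/μ = 794.5 · 0.1654 · 0.1356 / 0.00201 = 8866.
Re > 4000 → turbulent. Relative roughness ε/D = 0.00012/0.1356 = 0.000885. Haaland: 1/√f = -1.8 log₁₀[(0.000885/3.7)^1.11 + 6.9/8866] = -1.8 log₁₀[9.56e-05 + 0.000778] = 5.505, so f = 0.03299.
Total minor-loss coefficient ΣK = 1·1.3 + 2·0.27 = 1.84.
ΔP = [f·L/D + ΣK]·(ρV²/2) = [0.03299·3.572/0.1356 + 1.84]·(794.5·0.1654²/2) = [0.8691 + 1.84]·10.87 = 29.45 Pa.
Q = ṁ/ρ = 1.898/794.5 = 0.002389 m³/s.
Pumping power P = QΔP = 0.002389·29.45 = 0.070352 W = 0.07035 W.

P ≈ 0.07035 W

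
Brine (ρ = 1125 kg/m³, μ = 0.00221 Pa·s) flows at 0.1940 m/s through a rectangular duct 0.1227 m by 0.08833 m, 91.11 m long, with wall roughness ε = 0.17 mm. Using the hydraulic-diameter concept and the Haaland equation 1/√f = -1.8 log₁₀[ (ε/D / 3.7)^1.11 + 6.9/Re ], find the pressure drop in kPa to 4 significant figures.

ΔP ≈ 0.6191 kPa

Hydraulic diameter D_h = 4A/P = 4·(0.1227·0.08833)/(2·(0.1227+0.08833)) = 0.04335/0.4221 = 0.1027 m.
Re = ρVD_h/μ = 1125·0.194·0.1027/0.00221 = 1.014e+04.
ε/D_h = 0.00017/0.1027 = 0.00166; Haaland gives 1/√f = -1.8 log₁₀[0.000192+0.00068] = 5.507, so f = 0.03297.
ΔP = f(L/D_h)(ρV²/2) = 0.03297·91.11/0.1027·21.17 = 619.1 Pa.
ΔP = 0.6191 kPa.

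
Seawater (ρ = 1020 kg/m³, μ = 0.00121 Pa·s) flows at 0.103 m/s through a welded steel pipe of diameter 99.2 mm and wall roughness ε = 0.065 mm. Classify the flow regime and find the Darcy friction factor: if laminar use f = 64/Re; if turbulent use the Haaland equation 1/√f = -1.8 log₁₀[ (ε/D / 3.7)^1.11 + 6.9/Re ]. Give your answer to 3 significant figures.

f ≈ 0.0329

Re = ρVD/μ = 1020·0.103·0.0992/0.00121 = 8613.
Re > 4000 → turbulent. ε/D = 6.5e-05/0.0992 = 0.000655; Haaland: 1/√f = -1.8 log₁₀[6.85e-05 + 0.000801] = 5.509, so f = 0.03295.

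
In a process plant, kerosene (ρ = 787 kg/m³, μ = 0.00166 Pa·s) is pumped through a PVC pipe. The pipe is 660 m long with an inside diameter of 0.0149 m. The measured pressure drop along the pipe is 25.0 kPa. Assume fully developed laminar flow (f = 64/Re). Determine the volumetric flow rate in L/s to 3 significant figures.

For laminar flow, f = 64/Re with Re = ρVD/μ, so Darcy-Weisbach reduces to ΔP = 32μLV/D². Solving for V: V = ΔP·D²/(32μL) = 2.5e+04·(0.0149)²/(32·0.00166·660) = 0.1583 m/s.
Check: Re = ρVD/μ = 787·0.1583·0.0149/0.00166 = 1118 < 2300, so the laminar assumption holds.
Q = V·A = 0.1583·(π/4·0.0149²) = 2.76e-05 m³/s = 0.0276 L/s.

Q ≈ 0.0276 L/s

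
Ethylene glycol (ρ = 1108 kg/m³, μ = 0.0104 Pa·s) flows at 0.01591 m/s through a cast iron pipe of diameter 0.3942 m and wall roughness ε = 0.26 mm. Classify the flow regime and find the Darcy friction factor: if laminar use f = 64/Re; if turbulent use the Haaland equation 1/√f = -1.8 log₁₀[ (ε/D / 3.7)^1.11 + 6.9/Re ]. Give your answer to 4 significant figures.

f ≈ 0.09578

Re = ρVD/μ = 1108·0.01591·0.3942/0.0104 = 668.2.
Re < 2300 → laminar, so f = 64/Re = 0.09578 (roughness is irrelevant in laminar flow).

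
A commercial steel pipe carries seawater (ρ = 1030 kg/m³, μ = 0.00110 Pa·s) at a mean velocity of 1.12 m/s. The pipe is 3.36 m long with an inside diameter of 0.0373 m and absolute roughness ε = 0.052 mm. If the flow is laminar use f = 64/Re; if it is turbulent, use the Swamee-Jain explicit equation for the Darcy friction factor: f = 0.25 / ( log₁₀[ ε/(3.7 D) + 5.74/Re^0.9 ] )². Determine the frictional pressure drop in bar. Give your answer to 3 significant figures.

Reynolds number Re = ρVD/μ = 1030 · 1.12 · 0.0373 / 0.0011 = 3.912e+04.
Re > 4000 → turbulent. Relative roughness ε/D = 5.2e-05/0.0373 = 0.00139. Swamee-Jain: f = 0.25/(log₁₀[0.00139/3.7 + 5.74/3.912e+04^0.9])² = 0.25/(log₁₀[0.000377 + 0.000422])² = 0.25/(-3.097)² = 0.02606.
Darcy-Weisbach: ΔP = f(L/D)(ρV²/2) = 0.02606·(3.36/0.0373)·(1030·1.12²/2) = 0.02606·90.08·646 = 1516 Pa.
ΔP = 1516 Pa = 0.0152 bar.

ΔP ≈ 0.0152 bar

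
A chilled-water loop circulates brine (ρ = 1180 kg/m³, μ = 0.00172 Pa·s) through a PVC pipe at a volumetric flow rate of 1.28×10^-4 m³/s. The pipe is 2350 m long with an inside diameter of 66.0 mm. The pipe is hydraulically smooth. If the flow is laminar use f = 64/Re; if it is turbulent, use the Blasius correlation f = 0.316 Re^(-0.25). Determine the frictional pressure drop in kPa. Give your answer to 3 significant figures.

ΔP ≈ 1.11 kPa

Cross-sectional area A = πD²/4 = π(0.066)²/4 = 0.003421 m²; mean velocity V = Q/A = 0.000128/0.003421 = 0.03741 m/s.
Reynolds number Re = ρVD/μ = 1180 · 0.03741 · 0.066 / 0.00172 = 1694.
Re < 2300 → laminar flow, so f = 64/Re = 64/1694 = 0.03778 (the turbulent correlation is not needed).
Darcy-Weisbach: ΔP = f(L/D)(ρV²/2) = 0.03778·(2350/0.066)·(1180·0.03741²/2) = 0.03778·3.561e+04·0.8259 = 1111 Pa.
ΔP = 1111 Pa = 1.11 kPa.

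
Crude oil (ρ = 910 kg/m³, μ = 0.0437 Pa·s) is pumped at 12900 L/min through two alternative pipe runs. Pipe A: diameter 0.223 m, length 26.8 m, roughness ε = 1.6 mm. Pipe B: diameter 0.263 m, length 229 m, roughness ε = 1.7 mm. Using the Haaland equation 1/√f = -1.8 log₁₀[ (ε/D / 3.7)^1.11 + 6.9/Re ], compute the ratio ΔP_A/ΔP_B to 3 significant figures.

Pipe A: V = Q/A = 0.215/0.03906 = 5.505 m/s; Re = 2.556e+04; ε/D = 0.00717; Haaland → f = 0.03658; ΔP_A = f(L/D)(ρV²/2) = 6.062e+04 Pa.
Pipe B: V = Q/A = 0.215/0.05433 = 3.958 m/s; Re = 2.167e+04; ε/D = 0.00646; Haaland → f = 0.03606; ΔP_B = f(L/D)(ρV²/2) = 2.238e+05 Pa.
ΔP_A/ΔP_B = 6.062e+04/2.238e+05 = 0.271.

ΔP_A/ΔP_B ≈ 0.271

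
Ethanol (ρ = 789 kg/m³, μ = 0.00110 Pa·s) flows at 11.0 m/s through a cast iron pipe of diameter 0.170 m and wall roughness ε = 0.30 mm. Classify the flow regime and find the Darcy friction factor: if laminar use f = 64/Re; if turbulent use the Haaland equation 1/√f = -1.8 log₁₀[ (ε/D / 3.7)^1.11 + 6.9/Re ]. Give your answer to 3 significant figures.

Re = ρVD/μ = 789·11·0.17/0.0011 = 1.341e+06.
Re > 4000 → turbulent. ε/D = 0.0003/0.17 = 0.00176; Haaland: 1/√f = -1.8 log₁₀[0.000206 + 5.14e-06] = 6.617, so f = 0.02284.

f ≈ 0.0228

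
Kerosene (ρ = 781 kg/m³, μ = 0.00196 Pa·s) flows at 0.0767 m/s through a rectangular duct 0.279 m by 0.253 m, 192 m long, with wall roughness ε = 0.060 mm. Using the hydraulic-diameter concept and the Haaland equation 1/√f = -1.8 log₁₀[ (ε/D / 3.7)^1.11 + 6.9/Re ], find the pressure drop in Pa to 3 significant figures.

ΔP ≈ 54.8 Pa

Hydraulic diameter D_h = 4A/P = 4·(0.279·0.253)/(2·(0.279+0.253)) = 0.2823/1.064 = 0.2654 m.
Re = ρVD_h/μ = 781·0.0767·0.2654/0.00196 = 8110.
ε/D_h = 6e-05/0.2654 = 0.000226; Haaland gives 1/√f = -1.8 log₁₀[2.1e-05+0.000851] = 5.507, so f = 0.03297.
ΔP = f(L/D_h)(ρV²/2) = 0.03297·192/0.2654·2.297 = 54.8 Pa.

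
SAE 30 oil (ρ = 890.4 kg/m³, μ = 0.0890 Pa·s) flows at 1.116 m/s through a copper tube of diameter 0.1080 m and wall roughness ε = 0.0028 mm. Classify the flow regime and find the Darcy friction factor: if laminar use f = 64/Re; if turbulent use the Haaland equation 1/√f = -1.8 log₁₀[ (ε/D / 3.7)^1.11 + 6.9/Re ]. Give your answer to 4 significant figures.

Re = ρVD/μ = 890.4·1.116·0.108/0.089 = 1206.
Re < 2300 → laminar, so f = 64/Re = 0.05308 (roughness is irrelevant in laminar flow).

f ≈ 0.05308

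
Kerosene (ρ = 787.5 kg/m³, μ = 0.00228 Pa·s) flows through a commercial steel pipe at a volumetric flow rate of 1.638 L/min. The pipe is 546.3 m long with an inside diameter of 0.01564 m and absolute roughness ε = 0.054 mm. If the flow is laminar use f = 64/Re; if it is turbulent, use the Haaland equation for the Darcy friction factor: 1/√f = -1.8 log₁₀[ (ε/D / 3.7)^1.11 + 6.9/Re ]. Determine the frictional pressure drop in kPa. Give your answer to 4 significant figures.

ΔP ≈ 23.15 kPa

Q = 1.638 L/min = 1.638/60000 = 2.73e-05 m³/s.
Cross-sectional area A = πD²/4 = π(0.01564)²/4 = 0.0001921 m²; mean velocity V = Q/A = 2.73e-05/0.0001921 = 0.1421 m/s.
Reynolds number Re = ρVD/μ = 787.5 · 0.1421 · 0.01564 / 0.00228 = 767.6.
Re < 2300 → laminar flow, so f = 64/Re = 64/767.6 = 0.08337 (the turbulent correlation is not needed).
Darcy-Weisbach: ΔP = f(L/D)(ρV²/2) = 0.08337·(546.3/0.01564)·(787.5·0.1421²/2) = 0.08337·3.493e+04·7.951 = 2.315e+04 Pa.
ΔP = 2.315e+04 Pa = 23.15 kPa.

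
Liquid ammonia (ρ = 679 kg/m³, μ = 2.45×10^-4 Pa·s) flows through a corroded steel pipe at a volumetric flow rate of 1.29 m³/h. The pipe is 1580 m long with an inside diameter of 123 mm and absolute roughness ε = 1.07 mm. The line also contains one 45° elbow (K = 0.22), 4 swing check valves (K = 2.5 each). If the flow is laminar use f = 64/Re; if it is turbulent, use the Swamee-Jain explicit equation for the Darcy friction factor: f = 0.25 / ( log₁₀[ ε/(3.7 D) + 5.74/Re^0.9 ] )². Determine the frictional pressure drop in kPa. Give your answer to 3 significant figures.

Q = 1.29 m³/h = 1.29/3600 = 0.0003583 m³/s.
Cross-sectional area A = πD²/4 = π(0.123)²/4 = 0.01188 m²; mean velocity V = Q/A = 0.0003583/0.01188 = 0.03016 m/s.
Reynolds number Re = ρVD/μ = 679 · 0.03016 · 0.123 / 0.000245 = 1.028e+04.
Re > 4000 → turbulent. Relative roughness ε/D = 0.00107/0.123 = 0.0087. Swamee-Jain: f = 0.25/(log₁₀[0.0087/3.7 + 5.74/1.028e+04^0.9])² = 0.25/(log₁₀[0.00235 + 0.00141])² = 0.25/(-2.425)² = 0.04251.
Total minor-loss coefficient ΣK = 1·0.22 + 4·2.5 = 10.2.
ΔP = [f·L/D + ΣK]·(ρV²/2) = [0.04251·1580/0.123 + 10.2]·(679·0.03016²/2) = [546.1 + 10.2]·0.3088 = 171.8 Pa.
ΔP = 171.8 Pa = 0.172 kPa.

ΔP ≈ 0.172 kPa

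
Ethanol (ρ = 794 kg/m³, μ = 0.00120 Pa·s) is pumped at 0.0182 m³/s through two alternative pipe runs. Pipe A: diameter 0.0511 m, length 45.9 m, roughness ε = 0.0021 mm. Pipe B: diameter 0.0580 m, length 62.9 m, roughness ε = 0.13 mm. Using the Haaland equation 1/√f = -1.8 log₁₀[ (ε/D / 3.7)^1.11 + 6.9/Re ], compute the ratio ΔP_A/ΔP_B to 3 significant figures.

Pipe A: V = Q/A = 0.0182/0.002051 = 8.874 m/s; Re = 3.001e+05; ε/D = 4.11e-05; Haaland → f = 0.0147; ΔP_A = f(L/D)(ρV²/2) = 4.128e+05 Pa.
Pipe B: V = Q/A = 0.0182/0.002642 = 6.889 m/s; Re = 2.644e+05; ε/D = 0.00224; Haaland → f = 0.02475; ΔP_B = f(L/D)(ρV²/2) = 5.057e+05 Pa.
ΔP_A/ΔP_B = 4.128e+05/5.057e+05 = 0.816.

ΔP_A/ΔP_B ≈ 0.816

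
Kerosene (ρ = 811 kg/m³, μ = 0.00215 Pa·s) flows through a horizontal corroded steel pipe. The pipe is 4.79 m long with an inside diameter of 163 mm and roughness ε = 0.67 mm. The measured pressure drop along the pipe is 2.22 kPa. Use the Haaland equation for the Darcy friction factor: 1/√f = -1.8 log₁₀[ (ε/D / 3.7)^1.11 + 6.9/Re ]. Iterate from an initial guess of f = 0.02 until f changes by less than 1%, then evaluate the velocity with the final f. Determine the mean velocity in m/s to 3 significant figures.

Rearranging Darcy-Weisbach: V = √(2·ΔP·D/(f·L·ρ)). With ε/D = 0.00067/0.163 = 0.00411, iterate starting from f = 0.02:
  f = 0.02 → V = √(2·2220·0.163/(0.02·4.79·811)) = 3.052 m/s; Re = ρVD/μ = 1.877e+05; f → 0.02922
  f = 0.02922 → V = 2.525 m/s; Re = 1.552e+05; f → 0.02933
Converged (Δf/f < 1%). With the final f = 0.02933: V = √(2·2220·0.163/(0.02933·4.79·811)) = 2.52 m/s.

V ≈ 2.52 m/s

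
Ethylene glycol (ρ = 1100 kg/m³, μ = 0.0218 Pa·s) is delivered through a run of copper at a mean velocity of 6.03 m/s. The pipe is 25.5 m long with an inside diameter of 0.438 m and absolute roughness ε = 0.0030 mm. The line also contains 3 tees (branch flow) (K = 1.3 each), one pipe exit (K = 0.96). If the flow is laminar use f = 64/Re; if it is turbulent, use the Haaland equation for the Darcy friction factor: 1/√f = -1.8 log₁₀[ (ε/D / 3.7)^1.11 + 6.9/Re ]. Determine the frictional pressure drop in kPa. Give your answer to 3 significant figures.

Reynolds number Re = ρVD/μ = 1100 · 6.03 · 0.438 / 0.0218 = 1.333e+05.
Re > 4000 → turbulent. Relative roughness ε/D = 3e-06/0.438 = 6.85e-06. Haaland: 1/√f = -1.8 log₁₀[(6.85e-06/3.7)^1.11 + 6.9/1.333e+05] = -1.8 log₁₀[4.33e-07 + 5.18e-05] = 7.708, so f = 0.01683.
Total minor-loss coefficient ΣK = 3·1.3 + 1·0.96 = 4.86.
ΔP = [f·L/D + ΣK]·(ρV²/2) = [0.01683·25.5/0.438 + 4.86]·(1100·6.03²/2) = [0.9799 + 4.86]·2e+04 = 1.168e+05 Pa.
ΔP = 1.168e+05 Pa = 117 kPa.

ΔP ≈ 117 kPa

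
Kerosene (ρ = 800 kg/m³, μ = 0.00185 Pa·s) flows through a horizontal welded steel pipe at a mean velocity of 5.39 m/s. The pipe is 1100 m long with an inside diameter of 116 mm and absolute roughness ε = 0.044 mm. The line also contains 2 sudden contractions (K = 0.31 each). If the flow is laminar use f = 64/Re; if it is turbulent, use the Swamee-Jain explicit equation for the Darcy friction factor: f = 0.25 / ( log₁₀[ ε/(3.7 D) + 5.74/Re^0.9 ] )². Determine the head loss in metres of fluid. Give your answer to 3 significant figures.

Reynolds number Re = ρVD/μ = 800 · 5.39 · 0.116 / 0.00185 = 2.704e+05.
Re > 4000 → turbulent. Relative roughness ε/D = 4.4e-05/0.116 = 0.000379. Swamee-Jain: f = 0.25/(log₁₀[0.000379/3.7 + 5.74/2.704e+05^0.9])² = 0.25/(log₁₀[0.000103 + 7.42e-05])² = 0.25/(-3.753)² = 0.01775.
Total minor-loss coefficient ΣK = 2·0.31 = 0.62.
ΔP = [f·L/D + ΣK]·(ρV²/2) = [0.01775·1100/0.116 + 0.62]·(800·5.39²/2) = [168.3 + 0.62]·1.162e+04 = 1.963e+06 Pa.
Head loss h_f = ΔP/(ρg) = 1.963e+06/(800·9.81) = 250 m.

h_f ≈ 250 m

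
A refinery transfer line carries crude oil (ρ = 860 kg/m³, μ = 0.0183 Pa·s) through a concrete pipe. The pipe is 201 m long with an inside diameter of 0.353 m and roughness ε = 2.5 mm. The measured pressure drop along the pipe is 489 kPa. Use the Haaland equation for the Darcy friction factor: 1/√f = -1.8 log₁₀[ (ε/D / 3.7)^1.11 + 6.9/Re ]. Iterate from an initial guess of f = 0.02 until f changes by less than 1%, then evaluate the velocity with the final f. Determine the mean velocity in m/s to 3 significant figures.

V ≈ 7.61 m/s

Rearranging Darcy-Weisbach: V = √(2·ΔP·D/(f·L·ρ)). With ε/D = 0.0025/0.353 = 0.00708, iterate starting from f = 0.02:
  f = 0.02 → V = √(2·4.89e+05·0.353/(0.02·201·860)) = 9.993 m/s; Re = ρVD/μ = 1.658e+05; f → 0.03433
  f = 0.03433 → V = 7.628 m/s; Re = 1.265e+05; f → 0.03445
Converged (Δf/f < 1%). With the final f = 0.03445: V = √(2·4.89e+05·0.353/(0.03445·201·860)) = 7.614 m/s.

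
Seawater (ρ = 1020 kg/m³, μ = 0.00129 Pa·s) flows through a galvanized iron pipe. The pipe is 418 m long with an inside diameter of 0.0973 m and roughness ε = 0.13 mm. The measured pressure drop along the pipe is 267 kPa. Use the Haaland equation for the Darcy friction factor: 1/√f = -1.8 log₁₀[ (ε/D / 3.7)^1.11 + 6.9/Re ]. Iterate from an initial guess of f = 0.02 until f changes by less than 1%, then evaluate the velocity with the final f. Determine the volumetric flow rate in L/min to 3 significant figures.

Rearranging Darcy-Weisbach: V = √(2·ΔP·D/(f·L·ρ)). With ε/D = 0.00013/0.0973 = 0.00134, iterate starting from f = 0.02:
  f = 0.02 → V = √(2·2.67e+05·0.0973/(0.02·418·1020)) = 2.468 m/s; Re = ρVD/μ = 1.899e+05; f → 0.02221
  f = 0.02221 → V = 2.342 m/s; Re = 1.802e+05; f → 0.02227
Converged (Δf/f < 1%). With the final f = 0.02227: V = √(2·2.67e+05·0.0973/(0.02227·418·1020)) = 2.339 m/s.
Q = V·A = 2.339·(π/4·0.0973²) = 0.01739 m³/s = 1040 L/min.

Q ≈ 1040 L/min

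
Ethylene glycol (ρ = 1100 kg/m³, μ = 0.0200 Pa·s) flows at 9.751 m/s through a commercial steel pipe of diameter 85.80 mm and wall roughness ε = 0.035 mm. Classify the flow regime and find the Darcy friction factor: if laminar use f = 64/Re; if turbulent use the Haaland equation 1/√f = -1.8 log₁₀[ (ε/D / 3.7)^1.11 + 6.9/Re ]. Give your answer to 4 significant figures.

Re = ρVD/μ = 1100·9.751·0.0858/0.02 = 4.601e+04.
Re > 4000 → turbulent. ε/D = 3.5e-05/0.0858 = 0.000408; Haaland: 1/√f = -1.8 log₁₀[4.05e-05 + 0.00015] = 6.697, so f = 0.0223.

f ≈ 0.02230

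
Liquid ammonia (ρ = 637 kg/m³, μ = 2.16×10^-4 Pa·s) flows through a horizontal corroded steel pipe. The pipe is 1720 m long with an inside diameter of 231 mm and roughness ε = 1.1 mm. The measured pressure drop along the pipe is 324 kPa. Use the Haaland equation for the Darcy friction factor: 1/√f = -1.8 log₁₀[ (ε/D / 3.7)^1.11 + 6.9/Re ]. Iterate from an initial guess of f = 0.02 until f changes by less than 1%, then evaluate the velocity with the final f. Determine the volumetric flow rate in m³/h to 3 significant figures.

Q ≈ 322 m³/h

Rearranging Darcy-Weisbach: V = √(2·ΔP·D/(f·L·ρ)). With ε/D = 0.0011/0.231 = 0.00476, iterate starting from f = 0.02:
  f = 0.02 → V = √(2·3.24e+05·0.231/(0.02·1720·637)) = 2.614 m/s; Re = ρVD/μ = 1.781e+06; f → 0.03003
  f = 0.03003 → V = 2.133 m/s; Re = 1.453e+06; f → 0.03005
Converged (Δf/f < 1%). With the final f = 0.03005: V = √(2·3.24e+05·0.231/(0.03005·1720·637)) = 2.132 m/s.
Q = V·A = 2.132·(π/4·0.231²) = 0.08937 m³/s = 322 m³/h.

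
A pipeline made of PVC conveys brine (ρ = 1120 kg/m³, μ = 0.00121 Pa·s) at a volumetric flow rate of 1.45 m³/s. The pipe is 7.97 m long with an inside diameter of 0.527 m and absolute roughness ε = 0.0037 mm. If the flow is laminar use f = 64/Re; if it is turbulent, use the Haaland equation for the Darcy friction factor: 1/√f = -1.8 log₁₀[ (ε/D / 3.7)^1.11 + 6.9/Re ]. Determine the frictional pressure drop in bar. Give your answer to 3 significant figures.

Cross-sectional area A = πD²/4 = π(0.527)²/4 = 0.2181 m²; mean velocity V = Q/A = 1.45/0.2181 = 6.647 m/s.
Reynolds number Re = ρVD/μ = 1120 · 6.647 · 0.527 / 0.00121 = 3.243e+06.
Re > 4000 → turbulent. Relative roughness ε/D = 3.7e-06/0.527 = 7.02e-06. Haaland: 1/√f = -1.8 log₁₀[(7.02e-06/3.7)^1.11 + 6.9/3.243e+06] = -1.8 log₁₀[4.45e-07 + 2.13e-06] = 10.06, so f = 0.009879.
Darcy-Weisbach: ΔP = f(L/D)(ρV²/2) = 0.009879·(7.97/0.527)·(1120·6.647²/2) = 0.009879·15.12·2.475e+04 = 3697 Pa.
ΔP = 3697 Pa = 0.0370 bar.

ΔP ≈ 0.0370 bar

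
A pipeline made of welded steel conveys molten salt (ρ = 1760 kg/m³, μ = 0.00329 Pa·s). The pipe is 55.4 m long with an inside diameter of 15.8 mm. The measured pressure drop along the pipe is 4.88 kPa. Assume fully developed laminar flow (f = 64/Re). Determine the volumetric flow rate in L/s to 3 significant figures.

Q ≈ 0.0410 L/s

For laminar flow, f = 64/Re with Re = ρVD/μ, so Darcy-Weisbach reduces to ΔP = 32μLV/D². Solving for V: V = ΔP·D²/(32μL) = 4880·(0.0158)²/(32·0.00329·55.4) = 0.2089 m/s.
Check: Re = ρVD/μ = 1760·0.2089·0.0158/0.00329 = 1765 < 2300, so the laminar assumption holds.
Q = V·A = 0.2089·(π/4·0.0158²) = 4.095e-05 m³/s = 0.0410 L/s.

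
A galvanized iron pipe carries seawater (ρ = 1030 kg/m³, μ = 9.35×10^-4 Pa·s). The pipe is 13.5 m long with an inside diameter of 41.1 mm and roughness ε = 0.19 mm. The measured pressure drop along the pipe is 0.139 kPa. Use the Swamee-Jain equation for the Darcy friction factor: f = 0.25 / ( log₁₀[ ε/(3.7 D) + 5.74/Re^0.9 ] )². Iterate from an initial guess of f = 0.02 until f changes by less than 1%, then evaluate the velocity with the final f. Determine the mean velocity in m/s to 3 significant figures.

V ≈ 0.142 m/s

Rearranging Darcy-Weisbach: V = √(2·ΔP·D/(f·L·ρ)). With ε/D = 0.00019/0.0411 = 0.00462, iterate starting from f = 0.02:
  f = 0.02 → V = √(2·139·0.0411/(0.02·13.5·1030)) = 0.2027 m/s; Re = ρVD/μ = 9177; f → 0.03839
  f = 0.03839 → V = 0.1463 m/s; Re = 6624; f → 0.04076
  f = 0.04076 → V = 0.142 m/s; Re = 6428; f → 0.04101
Converged (Δf/f < 1%). With the final f = 0.04101: V = √(2·139·0.0411/(0.04101·13.5·1030)) = 0.1416 m/s.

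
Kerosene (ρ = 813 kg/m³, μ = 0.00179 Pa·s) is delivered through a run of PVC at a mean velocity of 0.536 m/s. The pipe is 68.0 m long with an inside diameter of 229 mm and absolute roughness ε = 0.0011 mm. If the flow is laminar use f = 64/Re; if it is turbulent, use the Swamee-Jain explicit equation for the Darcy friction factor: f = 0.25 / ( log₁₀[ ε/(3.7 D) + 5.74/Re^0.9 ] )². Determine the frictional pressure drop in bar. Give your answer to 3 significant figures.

Reynolds number Re = ρVD/μ = 813 · 0.536 · 0.229 / 0.00179 = 5.575e+04.
Re > 4000 → turbulent. Relative roughness ε/D = 1.1e-06/0.229 = 4.8e-06. Swamee-Jain: f = 0.25/(log₁₀[4.8e-06/3.7 + 5.74/5.575e+04^0.9])² = 0.25/(log₁₀[1.3e-06 + 0.000307])² = 0.25/(-3.511)² = 0.02028.
Darcy-Weisbach: ΔP = f(L/D)(ρV²/2) = 0.02028·(68/0.229)·(813·0.536²/2) = 0.02028·296.9·116.8 = 703.4 Pa.
ΔP = 703.4 Pa = 0.00703 bar.

ΔP ≈ 0.00703 bar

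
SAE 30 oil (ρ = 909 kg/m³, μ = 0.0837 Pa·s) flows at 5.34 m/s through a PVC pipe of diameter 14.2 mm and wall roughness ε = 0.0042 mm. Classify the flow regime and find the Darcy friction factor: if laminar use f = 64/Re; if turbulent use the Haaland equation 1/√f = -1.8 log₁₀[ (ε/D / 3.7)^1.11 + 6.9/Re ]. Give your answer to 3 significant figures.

f ≈ 0.0777

Re = ρVD/μ = 909·5.34·0.0142/0.0837 = 823.5.
Re < 2300 → laminar, so f = 64/Re = 0.07772 (roughness is irrelevant in laminar flow).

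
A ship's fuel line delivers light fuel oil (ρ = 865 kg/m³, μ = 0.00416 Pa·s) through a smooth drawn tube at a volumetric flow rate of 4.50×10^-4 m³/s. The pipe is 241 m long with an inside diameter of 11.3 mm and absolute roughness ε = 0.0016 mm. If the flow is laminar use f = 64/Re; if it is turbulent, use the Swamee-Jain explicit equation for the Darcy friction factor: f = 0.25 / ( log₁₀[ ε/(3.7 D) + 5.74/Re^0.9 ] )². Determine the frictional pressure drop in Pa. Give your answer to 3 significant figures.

Cross-sectional area A = πD²/4 = π(0.0113)²/4 = 0.0001003 m²; mean velocity V = Q/A = 0.00045/0.0001003 = 4.487 m/s.
Reynolds number Re = ρVD/μ = 865 · 4.487 · 0.0113 / 0.00416 = 1.054e+04.
Re > 4000 → turbulent. Relative roughness ε/D = 1.6e-06/0.0113 = 0.000142. Swamee-Jain: f = 0.25/(log₁₀[0.000142/3.7 + 5.74/1.054e+04^0.9])² = 0.25/(log₁₀[3.83e-05 + 0.00137])² = 0.25/(-2.85)² = 0.03078.
Darcy-Weisbach: ΔP = f(L/D)(ρV²/2) = 0.03078·(241/0.0113)·(865·4.487²/2) = 0.03078·2.133e+04·8708 = 5.717e+06 Pa.

ΔP ≈ 5.72×10^6 Pa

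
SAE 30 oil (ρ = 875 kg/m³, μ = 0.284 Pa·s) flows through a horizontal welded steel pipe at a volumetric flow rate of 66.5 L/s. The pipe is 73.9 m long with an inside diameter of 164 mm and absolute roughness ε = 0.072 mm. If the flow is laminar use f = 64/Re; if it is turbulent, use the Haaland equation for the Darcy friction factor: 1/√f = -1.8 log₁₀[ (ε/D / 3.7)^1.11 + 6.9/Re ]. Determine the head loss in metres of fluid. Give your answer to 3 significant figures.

h_f ≈ 9.16 m

Q = 66.5 L/s = 66.5/1000 = 0.0665 m³/s.
Cross-sectional area A = πD²/4 = π(0.164)²/4 = 0.02112 m²; mean velocity V = Q/A = 0.0665/0.02112 = 3.148 m/s.
Reynolds number Re = ρVD/μ = 875 · 3.148 · 0.164 / 0.284 = 1591.
Re < 2300 → laminar flow, so f = 64/Re = 64/1591 = 0.04023 (the turbulent correlation is not needed).
Darcy-Weisbach: ΔP = f(L/D)(ρV²/2) = 0.04023·(73.9/0.164)·(875·3.148²/2) = 0.04023·450.6·4336 = 7.861e+04 Pa.
Head loss h_f = ΔP/(ρg) = 7.861e+04/(875·9.81) = 9.16 m.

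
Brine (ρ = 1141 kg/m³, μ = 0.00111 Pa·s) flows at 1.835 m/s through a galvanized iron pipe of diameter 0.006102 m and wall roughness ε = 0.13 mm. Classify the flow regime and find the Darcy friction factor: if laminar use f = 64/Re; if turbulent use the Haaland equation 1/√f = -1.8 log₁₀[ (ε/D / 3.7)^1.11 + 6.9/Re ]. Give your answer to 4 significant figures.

f ≈ 0.05301

Re = ρVD/μ = 1141·1.835·0.006102/0.00111 = 1.151e+04.
Re > 4000 → turbulent. ε/D = 0.00013/0.006102 = 0.0213; Haaland: 1/√f = -1.8 log₁₀[0.00327 + 0.000599] = 4.343, so f = 0.05301.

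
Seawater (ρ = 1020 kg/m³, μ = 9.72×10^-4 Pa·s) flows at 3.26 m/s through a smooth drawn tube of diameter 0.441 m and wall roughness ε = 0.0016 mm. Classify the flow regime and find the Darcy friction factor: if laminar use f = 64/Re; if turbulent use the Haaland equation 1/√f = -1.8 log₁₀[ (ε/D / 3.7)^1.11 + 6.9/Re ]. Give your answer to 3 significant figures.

f ≈ 0.0109

Re = ρVD/μ = 1020·3.26·0.441/0.000972 = 1.509e+06.
Re > 4000 → turbulent. ε/D = 1.6e-06/0.441 = 3.63e-06; Haaland: 1/√f = -1.8 log₁₀[2.14e-07 + 4.57e-06] = 9.576, so f = 0.01091.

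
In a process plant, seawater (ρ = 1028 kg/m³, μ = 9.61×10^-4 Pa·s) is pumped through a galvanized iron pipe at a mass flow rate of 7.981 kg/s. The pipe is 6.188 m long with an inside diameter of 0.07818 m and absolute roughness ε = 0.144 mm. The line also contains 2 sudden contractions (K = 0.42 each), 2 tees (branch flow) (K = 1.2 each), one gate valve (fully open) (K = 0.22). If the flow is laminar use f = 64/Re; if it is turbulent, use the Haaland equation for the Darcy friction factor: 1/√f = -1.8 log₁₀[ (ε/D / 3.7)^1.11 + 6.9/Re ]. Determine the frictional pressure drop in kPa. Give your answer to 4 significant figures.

ΔP ≈ 7.223 kPa

A = πD²/4 = π(0.07818)²/4 = 0.0048 m²; mean velocity V = ṁ/(ρA) = 7.981/(1028 · 0.0048) = 1.617 m/s.
Reynolds number Re = ρVD/μ = 1028 · 1.617 · 0.07818 / 0.000961 = 1.353e+05.
Re > 4000 → turbulent. Relative roughness ε/D = 0.000144/0.07818 = 0.00184. Haaland: 1/√f = -1.8 log₁₀[(0.00184/3.7)^1.11 + 6.9/1.353e+05] = -1.8 log₁₀[0.000216 + 5.1e-05] = 6.433, so f = 0.02416.
Total minor-loss coefficient ΣK = 2·0.42 + 2·1.2 + 1·0.22 = 3.46.
ΔP = [f·L/D + ΣK]·(ρV²/2) = [0.02416·6.188/0.07818 + 3.46]·(1028·1.617²/2) = [1.912 + 3.46]·1344 = 7223 Pa.
ΔP = 7223 Pa = 7.223 kPa.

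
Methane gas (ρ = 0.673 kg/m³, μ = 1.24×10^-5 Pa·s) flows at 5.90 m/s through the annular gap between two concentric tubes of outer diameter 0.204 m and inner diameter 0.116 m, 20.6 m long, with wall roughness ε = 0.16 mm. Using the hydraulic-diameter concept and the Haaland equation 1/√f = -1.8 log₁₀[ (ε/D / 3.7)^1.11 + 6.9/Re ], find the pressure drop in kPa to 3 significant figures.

ΔP ≈ 0.0759 kPa

Hydraulic diameter D_h = 4A/P = D_o - D_i = 0.204 - 0.116 = 0.088 m.
Re = ρVD_h/μ = 0.673·5.9·0.088/1.24e-05 = 2.818e+04.
ε/D_h = 0.00016/0.088 = 0.00182; Haaland gives 1/√f = -1.8 log₁₀[0.000213+0.000245] = 6.011, so f = 0.02767.
ΔP = f(L/D_h)(ρV²/2) = 0.02767·20.6/0.088·11.71 = 75.88 Pa.
ΔP = 0.0759 kPa.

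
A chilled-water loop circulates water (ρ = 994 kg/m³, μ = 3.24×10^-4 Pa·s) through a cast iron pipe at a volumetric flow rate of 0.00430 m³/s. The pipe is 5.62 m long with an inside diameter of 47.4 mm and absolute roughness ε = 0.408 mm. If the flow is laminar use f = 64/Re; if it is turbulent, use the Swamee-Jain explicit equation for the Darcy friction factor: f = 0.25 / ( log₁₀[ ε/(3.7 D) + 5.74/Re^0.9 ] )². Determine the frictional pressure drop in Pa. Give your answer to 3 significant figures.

Cross-sectional area A = πD²/4 = π(0.0474)²/4 = 0.001765 m²; mean velocity V = Q/A = 0.0043/0.001765 = 2.437 m/s.
Reynolds number Re = ρVD/μ = 994 · 2.437 · 0.0474 / 0.000324 = 3.544e+05.
Re > 4000 → turbulent. Relative roughness ε/D = 0.000408/0.0474 = 0.00861. Swamee-Jain: f = 0.25/(log₁₀[0.00861/3.7 + 5.74/3.544e+05^0.9])² = 0.25/(log₁₀[0.00233 + 5.81e-05])² = 0.25/(-2.623)² = 0.03635.
Darcy-Weisbach: ΔP = f(L/D)(ρV²/2) = 0.03635·(5.62/0.0474)·(994·2.437²/2) = 0.03635·118.6·2951 = 1.272e+04 Pa.

ΔP ≈ 12700 Pa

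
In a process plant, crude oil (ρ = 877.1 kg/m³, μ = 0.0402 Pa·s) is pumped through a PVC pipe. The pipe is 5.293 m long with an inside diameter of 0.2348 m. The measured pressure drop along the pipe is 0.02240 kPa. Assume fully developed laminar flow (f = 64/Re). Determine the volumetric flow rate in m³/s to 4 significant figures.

For laminar flow, f = 64/Re with Re = ρVD/μ, so Darcy-Weisbach reduces to ΔP = 32μLV/D². Solving for V: V = ΔP·D²/(32μL) = 22.4·(0.2348)²/(32·0.0402·5.293) = 0.1814 m/s.
Check: Re = ρVD/μ = 877.1·0.1814·0.2348/0.0402 = 929.2 < 2300, so the laminar assumption holds.
Q = V·A = 0.1814·(π/4·0.2348²) = 0.007853 m³/s = 0.007853 m³/s.

Q ≈ 0.007853 m³/s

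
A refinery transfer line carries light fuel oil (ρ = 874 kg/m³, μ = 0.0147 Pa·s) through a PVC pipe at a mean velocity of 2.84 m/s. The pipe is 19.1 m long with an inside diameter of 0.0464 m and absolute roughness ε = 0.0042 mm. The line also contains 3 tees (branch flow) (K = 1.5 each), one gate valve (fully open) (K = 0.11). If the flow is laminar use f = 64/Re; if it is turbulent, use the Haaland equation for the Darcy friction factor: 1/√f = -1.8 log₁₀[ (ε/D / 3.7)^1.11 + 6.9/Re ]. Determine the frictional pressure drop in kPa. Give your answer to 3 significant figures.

ΔP ≈ 64.3 kPa

Reynolds number Re = ρVD/μ = 874 · 2.84 · 0.0464 / 0.0147 = 7835.
Re > 4000 → turbulent. Relative roughness ε/D = 4.2e-06/0.0464 = 9.05e-05. Haaland: 1/√f = -1.8 log₁₀[(9.05e-05/3.7)^1.11 + 6.9/7835] = -1.8 log₁₀[7.61e-06 + 0.000881] = 5.493, so f = 0.03315.
Total minor-loss coefficient ΣK = 3·1.5 + 1·0.11 = 4.61.
ΔP = [f·L/D + ΣK]·(ρV²/2) = [0.03315·19.1/0.0464 + 4.61]·(874·2.84²/2) = [13.64 + 4.61]·3525 = 6.434e+04 Pa.
ΔP = 6.434e+04 Pa = 64.3 kPa.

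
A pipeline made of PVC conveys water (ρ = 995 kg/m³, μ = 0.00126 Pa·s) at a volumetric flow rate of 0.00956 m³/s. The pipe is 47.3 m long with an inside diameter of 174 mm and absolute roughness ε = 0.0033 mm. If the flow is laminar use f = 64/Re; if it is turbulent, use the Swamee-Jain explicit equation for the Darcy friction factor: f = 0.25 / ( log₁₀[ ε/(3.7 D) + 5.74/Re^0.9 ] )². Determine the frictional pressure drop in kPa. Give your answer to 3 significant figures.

ΔP ≈ 0.446 kPa

Cross-sectional area A = πD²/4 = π(0.174)²/4 = 0.02378 m²; mean velocity V = Q/A = 0.00956/0.02378 = 0.402 m/s.
Reynolds number Re = ρVD/μ = 995 · 0.402 · 0.174 / 0.00126 = 5.524e+04.
Re > 4000 → turbulent. Relative roughness ε/D = 3.3e-06/0.174 = 1.9e-05. Swamee-Jain: f = 0.25/(log₁₀[1.9e-05/3.7 + 5.74/5.524e+04^0.9])² = 0.25/(log₁₀[5.13e-06 + 0.00031])² = 0.25/(-3.502)² = 0.02038.
Darcy-Weisbach: ΔP = f(L/D)(ρV²/2) = 0.02038·(47.3/0.174)·(995·0.402²/2) = 0.02038·271.8·80.41 = 445.6 Pa.
ΔP = 445.6 Pa = 0.446 kPa.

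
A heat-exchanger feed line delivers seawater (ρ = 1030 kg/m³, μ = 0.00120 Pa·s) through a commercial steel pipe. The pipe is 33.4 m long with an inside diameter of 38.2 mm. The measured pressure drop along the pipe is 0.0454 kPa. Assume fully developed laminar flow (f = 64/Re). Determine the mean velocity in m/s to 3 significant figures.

For laminar flow, f = 64/Re with Re = ρVD/μ, so Darcy-Weisbach reduces to ΔP = 32μLV/D². Solving for V: V = ΔP·D²/(32μL) = 45.4·(0.0382)²/(32·0.0012·33.4) = 0.05165 m/s.
Check: Re = ρVD/μ = 1030·0.05165·0.0382/0.0012 = 1694 < 2300, so the laminar assumption holds.

V ≈ 0.0517 m/s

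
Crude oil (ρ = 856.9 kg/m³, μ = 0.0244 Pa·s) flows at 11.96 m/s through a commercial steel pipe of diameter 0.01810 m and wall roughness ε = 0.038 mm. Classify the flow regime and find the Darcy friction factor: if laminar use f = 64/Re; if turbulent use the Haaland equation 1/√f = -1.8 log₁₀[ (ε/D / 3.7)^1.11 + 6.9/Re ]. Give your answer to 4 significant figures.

Re = ρVD/μ = 856.9·11.96·0.0181/0.0244 = 7602.
Re > 4000 → turbulent. ε/D = 3.8e-05/0.0181 = 0.0021; Haaland: 1/√f = -1.8 log₁₀[0.000249 + 0.000908] = 5.286, so f = 0.03579.

f ≈ 0.03579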